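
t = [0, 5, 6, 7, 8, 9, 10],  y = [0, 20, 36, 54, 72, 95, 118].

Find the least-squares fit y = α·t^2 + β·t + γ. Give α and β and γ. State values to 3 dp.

α = 1.489, β = -2.911, γ = -0.355

With design matrix A, AᵀA = [[24979, 2925, 355]; [2925, 355, 45]; [355, 45, 7]] and Aᵀy = [28545, 3305, 395]ᵀ.
Inverting the 3×3 Gram matrix, [α, β, γ]ᵀ = [11755/7896, -7663/2632, -50/141]ᵀ.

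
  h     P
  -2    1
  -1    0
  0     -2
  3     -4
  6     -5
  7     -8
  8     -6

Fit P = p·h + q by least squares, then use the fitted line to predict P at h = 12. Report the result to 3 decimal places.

P̂ = -10.269

AᵀA·[p, q]ᵀ = AᵀP reads: 163·p + 21·q = -148;  21·p + 7·q = -24.
(Σh·h = 163, Σh = 21, Σ1 = 7, Σh·P = -148, ΣP = -24.)
Eliminating q: 7·(row 1) − 21·(row 2) gives 700·p = 7·(-148) − 21·(-24) = -532, so p = -19/25.
Then q = ((-24) − 21·(-19/25))/7 = -201/175.
At h = 12: P̂ = (-19/25)·(12) + (-201/175)·(1) = -1797/175.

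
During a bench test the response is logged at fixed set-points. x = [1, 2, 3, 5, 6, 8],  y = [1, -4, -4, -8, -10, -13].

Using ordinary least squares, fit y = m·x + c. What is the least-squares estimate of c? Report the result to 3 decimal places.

c = 1.402

With design matrix A, AᵀA = [[139, 25]; [25, 6]] and Aᵀy = [-223, -38]ᵀ.
det = 139·6 − 25² = 209.
m = ((-223)·6 − 25·(-38))/209 = -388/209; c = (139·(-38) − 25·(-223))/209 = 293/209.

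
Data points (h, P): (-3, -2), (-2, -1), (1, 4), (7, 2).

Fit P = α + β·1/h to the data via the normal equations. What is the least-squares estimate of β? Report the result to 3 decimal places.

Forming XᵀX = [[4, 13/42]; [13/42, 2437/1764]] and XᵀP = [3, 229/42]ᵀ gives XᵀX·[α, β]ᵀ = XᵀP.
Eliminating β: (2437/1764)·(row 1) − (13/42)·(row 2) gives (3193/588)·α = (2437/1764)·3 − (13/42)·(229/42) = 2167/882, so α = 4334/9579.
Then β = ((229/42) − (13/42)·(4334/9579))/(2437/1764) = 12278/3193.

β = 3.845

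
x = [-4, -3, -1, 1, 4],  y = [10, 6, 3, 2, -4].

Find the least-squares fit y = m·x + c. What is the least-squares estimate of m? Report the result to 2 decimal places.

From the data, Σx·x = 43, Σx = -3, Σ1 = 5.
And Σx·y = -75, Σy = 17.
Determinant 43·5 − (-3)² = 206.
m = ((-75)·5 − (-3)·17)/206 = -162/103; c = (43·17 − (-3)·(-75))/206 = 253/103.

m = -1.57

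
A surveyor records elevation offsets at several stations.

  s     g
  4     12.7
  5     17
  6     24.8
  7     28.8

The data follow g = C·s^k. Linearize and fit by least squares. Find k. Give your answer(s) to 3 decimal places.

With ln gᵢ as the transformed response and ln sᵢ as the regressor:
Σln s = 6.7334, Σ(ln s)² = 11.5091, Σln g = 11.9460, Σln s·ln g = 20.3753.
Equations: 11.5091·k + 6.7334·ln C = 20.3753;  6.7334·k + 4·ln C = 11.9460.
Solving (det = 0.6976): k = 1.52513, ln C = 0.41919.

k = 1.525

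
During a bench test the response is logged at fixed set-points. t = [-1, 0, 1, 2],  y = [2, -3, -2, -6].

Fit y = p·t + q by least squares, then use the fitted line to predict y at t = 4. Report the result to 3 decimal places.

ŷ = -10.300

Sums needed: Σt·t = 6, Σt = 2, Σ1 = 4.
Moment sums: Σt·y = -16, Σy = -9.
So XᵀX·[p, q]ᵀ = Xᵀy: [[6, 2]; [2, 4]]·[p, q]ᵀ = [-16, -9]ᵀ.
det = 6·4 − 2² = 20.
p = ((-16)·4 − 2·(-9))/20 = -23/10; q = (6·(-9) − 2·(-16))/20 = -11/10.
At t = 4: ŷ = (-23/10)·(4) + (-11/10)·(1) = -103/10.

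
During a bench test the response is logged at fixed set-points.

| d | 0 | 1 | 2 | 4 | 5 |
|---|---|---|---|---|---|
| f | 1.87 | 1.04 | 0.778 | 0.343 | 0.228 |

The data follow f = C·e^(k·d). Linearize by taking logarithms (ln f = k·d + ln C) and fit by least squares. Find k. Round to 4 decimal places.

k = -0.4077

Let Y = ln f. Fitting Y = k·d + ln C by least squares:
Σd = 12.0000, Σ(d)² = 46.0000, Σln f = -2.1343, Σd·ln f = -12.1350.
Equations: 46.0000·k + 12.0000·ln C = -12.1350;  12.0000·k + 5·ln C = -2.1343.
Slope k = (n·Σd·ln f − Σd·Σln f)/(n·Σ(d)² − (Σd)²) = (5·-12.1350 − 12.0000·-2.1343)/86.0000 = -0.40771; ln C = (Σln f − k·Σd)/n = 0.55165.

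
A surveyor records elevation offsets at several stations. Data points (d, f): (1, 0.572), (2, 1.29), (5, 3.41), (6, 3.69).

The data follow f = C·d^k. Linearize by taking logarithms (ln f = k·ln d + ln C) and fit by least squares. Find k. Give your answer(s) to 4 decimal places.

k = 1.0569

Taking logs, ln f = k·ln d + ln C, so regress ln f on ln d.
Σln d = 4.0943, Σ(ln d)² = 6.2811, Σln f = 2.2284, Σln d·ln f = 4.4902.
Equations: 6.2811·k + 4.0943·ln C = 4.4902;  4.0943·k + 4·ln C = 2.2284.
Δ = 6.2811·4 − (4.0943)² = 8.3609; k = (4.4902·4 − 4.0943·2.2284)/8.3609 = 1.05695, ln C = (6.2811·2.2284 − 4.0943·4.4902)/8.3609 = -0.52479.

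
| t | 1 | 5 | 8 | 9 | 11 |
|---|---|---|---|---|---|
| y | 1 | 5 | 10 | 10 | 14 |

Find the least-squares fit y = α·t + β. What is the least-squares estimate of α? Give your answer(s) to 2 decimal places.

α = 1.28

The normal equations are: 292·α + 34·β = 350;  34·α + 5·β = 40.
Determinant 292·5 − 34² = 304.
α = (350·5 − 34·40)/304 = 195/152; β = (292·40 − 34·350)/304 = -55/76.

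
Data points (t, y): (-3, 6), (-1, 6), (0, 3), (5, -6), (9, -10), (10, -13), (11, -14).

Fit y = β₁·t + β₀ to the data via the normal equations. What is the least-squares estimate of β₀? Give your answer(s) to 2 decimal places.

β₀ = 2.74

Forming AᵀA = [[337, 31]; [31, 7]] and Aᵀy = [-428, -28]ᵀ gives AᵀA·[β₁, β₀]ᵀ = Aᵀy.
Eliminating β₀: 7·(row 1) − 31·(row 2) gives 1398·β₁ = 7·(-428) − 31·(-28) = -2128, so β₁ = -1064/699.
Then β₀ = ((-28) − 31·(-1064/699))/7 = 1916/699.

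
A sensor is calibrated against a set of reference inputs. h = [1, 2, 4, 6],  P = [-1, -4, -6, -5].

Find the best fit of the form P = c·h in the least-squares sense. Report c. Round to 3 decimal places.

c = -1.105

The normal equations are: 57·c = -63.
(Σh·h = 57, Σh·P = -63.)
c = (-63)/57 = -1.10526.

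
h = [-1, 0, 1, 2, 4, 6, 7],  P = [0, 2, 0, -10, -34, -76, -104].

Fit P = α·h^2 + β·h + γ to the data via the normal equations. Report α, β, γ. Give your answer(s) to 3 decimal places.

α = -2.024, β = -0.867, γ = 1.580

Sums needed: Σh^2·h^2 = 3971, Σh^2·h = 631, Σh^2 = 107, Σh·h = 107, Σh = 19, Σ1 = 7.
Moment sums: Σh^2·P = -8416, Σh·P = -1340, ΣP = -222.
Inverting the 3×3 Gram matrix, [α, β, γ]ᵀ = [-7947/3926, -3403/3926, 3101/1963]ᵀ.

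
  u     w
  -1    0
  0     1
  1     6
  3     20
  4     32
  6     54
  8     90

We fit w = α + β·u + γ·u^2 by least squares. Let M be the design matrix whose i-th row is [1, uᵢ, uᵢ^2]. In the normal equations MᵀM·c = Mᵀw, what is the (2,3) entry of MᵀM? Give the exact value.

Row 2 ↔ basis u, column 3 ↔ basis u^2, so (MᵀM)_{2,3} = Σᵢ (u)·(u^2) = (-1)·(1) + (0)·(0) + (1)·(1) + (3)·(9) + (4)·(16) + (6)·(36) + (8)·(64) = 819.

819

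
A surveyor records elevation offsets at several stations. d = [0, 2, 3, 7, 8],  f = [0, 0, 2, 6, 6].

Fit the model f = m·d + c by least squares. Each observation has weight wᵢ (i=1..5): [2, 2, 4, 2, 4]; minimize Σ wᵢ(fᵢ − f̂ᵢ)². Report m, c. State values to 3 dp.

Entries of AᵀWA: Σwᵢ·d·d = 398, Σwᵢ·d = 62, Σwᵢ·1 = 14.
Moment sums: Σwᵢ·d·f = 300, Σwᵢ·f = 44.
So AᵀWA·[m, c]ᵀ = AᵀWf: [[398, 62]; [62, 14]]·[m, c]ᵀ = [300, 44]ᵀ.
Eliminating c: 14·(row 1) − 62·(row 2) gives 1728·m = 14·300 − 62·44 = 1472, so m = 23/27.
Then c = (44 − 62·(23/27))/14 = -17/27.

m = 0.852, c = -0.630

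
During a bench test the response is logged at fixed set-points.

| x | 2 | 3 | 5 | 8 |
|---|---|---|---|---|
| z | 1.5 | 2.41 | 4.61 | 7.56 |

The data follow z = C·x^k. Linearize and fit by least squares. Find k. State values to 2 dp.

k = 1.18

Linearized form: ln z = k·ln x + ln C. From the 4 transformed points,
Σln x = 5.4806, Σ(ln x)² = 8.6018, Σln z = 4.8362, Σln x·ln z = 7.9134.
Equations: 8.6018·k + 5.4806·ln C = 7.9134;  5.4806·k + 4·ln C = 4.8362.
Solving (det = 4.3697): k = 1.17820, ln C = -0.40528.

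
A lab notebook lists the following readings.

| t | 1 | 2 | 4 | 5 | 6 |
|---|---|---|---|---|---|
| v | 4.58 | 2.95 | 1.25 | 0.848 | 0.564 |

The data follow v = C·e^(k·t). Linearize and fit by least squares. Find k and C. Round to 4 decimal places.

Taking logs, ln v = k·t + ln C, so regress ln v on t.
XᵀX = [[82.0000, 18.0000]; [18.0000, 5]], rhs = [0.3173, 2.0891]ᵀ  (here Σt = 18.0000, Σ(t)² = 82.0000, Σln v = 2.0891, Σt·ln v = 0.3173).
Slope k = (n·Σt·ln v − Σt·Σln v)/(n·Σ(t)² − (Σt)²) = (5·0.3173 − 18.0000·2.0891)/86.0000 = -0.41880; ln C = (Σln v − k·Σt)/n = 1.92549, so C = exp(1.92549) = 6.85853.

k = -0.4188, C = 6.8585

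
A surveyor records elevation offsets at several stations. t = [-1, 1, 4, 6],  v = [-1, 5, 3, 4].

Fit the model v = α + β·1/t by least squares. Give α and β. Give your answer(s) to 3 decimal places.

α = 2.431, β = 3.064

MᵀM·[α, β]ᵀ = Mᵀv reads: 4·α + (5/12)·β = 11;  (5/12)·α + (301/144)·β = 89/12.
(Σ1 = 4, Σ1/t = 5/12, Σ1/t·1/t = 301/144, Σv = 11, Σ1/t·v = 89/12.)
Eliminating β: (301/144)·(row 1) − (5/12)·(row 2) gives (131/16)·α = (301/144)·11 − (5/12)·(89/12) = 1433/72, so α = 2866/1179.
Then β = ((89/12) − (5/12)·(2866/1179))/(301/144) = 1204/393.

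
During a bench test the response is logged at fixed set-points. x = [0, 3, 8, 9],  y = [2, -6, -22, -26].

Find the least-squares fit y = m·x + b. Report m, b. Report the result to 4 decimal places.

m = -3.1111, b = 2.5556

Normal-equation sums: Σx·x = 154, Σx = 20, Σ1 = 4.
Right-hand side: Σx·y = -428, Σy = -52.
Normal equations: [[154, 20]; [20, 4]]·[m, b]ᵀ = [-428, -52]ᵀ.
Δ = 154·4 − 20² = 216.
m = ((-428)·4 − 20·(-52))/216 = -28/9; b = (154·(-52) − 20·(-428))/216 = 23/9.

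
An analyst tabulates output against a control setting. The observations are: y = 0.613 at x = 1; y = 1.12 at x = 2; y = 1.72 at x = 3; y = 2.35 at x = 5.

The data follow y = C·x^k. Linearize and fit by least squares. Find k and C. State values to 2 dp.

k = 0.85, C = 0.63

With ln yᵢ as the transformed response and ln xᵢ as the regressor:
AᵀA = [[4.2777, 3.4012]; [3.4012, 4]], rhs = [2.0495, 1.0207]ᵀ  (here Σln x = 3.4012, Σ(ln x)² = 4.2777, Σln y = 1.0207, Σln x·ln y = 2.0495).
Solving (det = 5.5426): k = 0.85274, ln C = -0.46991, so C = exp(-0.46991) = 0.62506.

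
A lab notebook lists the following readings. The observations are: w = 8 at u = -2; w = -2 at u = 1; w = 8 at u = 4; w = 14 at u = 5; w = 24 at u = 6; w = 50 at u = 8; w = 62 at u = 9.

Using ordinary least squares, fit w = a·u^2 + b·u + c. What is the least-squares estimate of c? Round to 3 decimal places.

c = -0.428

Setting ∂/∂a … = 0 gives: 12851·a + 1639·b + 227·c = 9594;  1639·a + 227·b + 31·c = 1186;  227·a + 31·b + 7·c = 164.
Inverting the 3×3 Gram matrix, [a, b, c]ᵀ = [20183/19887, -81323/39774, -5673/13258]ᵀ.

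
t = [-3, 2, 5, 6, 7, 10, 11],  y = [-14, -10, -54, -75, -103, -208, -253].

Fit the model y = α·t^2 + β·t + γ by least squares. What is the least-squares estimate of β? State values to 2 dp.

β = -0.84

Sums needed: Σt^2·t^2 = 29060, Σt^2·t = 2996, Σt^2 = 344, Σt·t = 344, Σt = 38, Σ1 = 7.
For Mᵀy: Σt^2·y = -60676, Σt·y = -6282, Σy = -717.
So MᵀM·[α, β, γ]ᵀ = Mᵀy: [[29060, 2996, 344]; [2996, 344, 38]; [344, 38, 7]]·[α, β, γ]ᵀ = [-60676, -6282, -717]ᵀ.
Inverting the 3×3 Gram matrix, [α, β, γ]ᵀ = [-352873/175098, -146621/175098, 3062/2653]ᵀ.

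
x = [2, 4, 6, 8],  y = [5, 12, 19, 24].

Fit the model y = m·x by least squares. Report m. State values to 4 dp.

Sums needed: Σx·x = 120.
Moment sums: Σx·y = 364.
Hence m = 364 / 120 ≈ 3.03333.

m = 3.0333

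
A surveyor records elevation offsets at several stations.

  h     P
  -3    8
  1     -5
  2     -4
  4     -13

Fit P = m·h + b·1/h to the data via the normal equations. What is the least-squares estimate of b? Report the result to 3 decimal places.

The normal system MᵀM·[m, b]ᵀ = MᵀP is [[30, 4]; [4, 205/144]]·[m, b]ᵀ = [-89, -155/12]ᵀ.
Determinant 30·(205/144) − 4² = 641/24.
m = ((-89)·(205/144) − 4·(-155/12))/(641/24) = -10805/3846; b = (30·(-155/12) − 4·(-89))/(641/24) = -756/641.

b = -1.179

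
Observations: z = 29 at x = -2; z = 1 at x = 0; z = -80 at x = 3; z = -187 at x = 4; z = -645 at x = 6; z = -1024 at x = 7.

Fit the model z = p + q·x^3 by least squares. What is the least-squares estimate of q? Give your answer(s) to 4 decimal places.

Entries of AᵀA: Σ1 = 6, Σx^3 = 642, Σx^3·x^3 = 169194.
Right-hand side: Σz = -1906, Σx^3·z = -504912.
Normal equations: [[6, 642]; [642, 169194]]·[p, q]ᵀ = [-1906, -504912]ᵀ.
det = 6·169194 − 642² = 603000.
p = ((-1906)·169194 − 642·(-504912))/603000 = 27829/10050; q = (6·(-504912) − 642·(-1906))/603000 = -30097/10050.

q = -2.9947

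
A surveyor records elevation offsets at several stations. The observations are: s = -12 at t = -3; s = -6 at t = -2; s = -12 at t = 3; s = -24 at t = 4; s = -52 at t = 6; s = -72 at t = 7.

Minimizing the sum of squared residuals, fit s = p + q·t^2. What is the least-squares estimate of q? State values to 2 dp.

q = -1.48

From the data, Σ1 = 6, Σt^2 = 123, Σt^2·t^2 = 4131.
Moment sums: Σs = -178, Σt^2·s = -6024.
det = 6·4131 − 123² = 9657.
p = ((-178)·4131 − 123·(-6024))/9657 = 626/1073; q = (6·(-6024) − 123·(-178))/9657 = -4750/3219.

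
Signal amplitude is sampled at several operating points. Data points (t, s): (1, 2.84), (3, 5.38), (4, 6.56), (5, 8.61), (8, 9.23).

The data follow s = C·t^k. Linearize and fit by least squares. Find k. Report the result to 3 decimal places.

k = 0.600

Let Y = ln s. Fitting Y = k·ln t + ln C by least squares:
Over the data: Σln t = 6.1738, Σ(ln t)² = 10.0431, Σln s = 8.9829, Σln t·ln s = 12.5427.
Normal system: [[10.0431, 6.1738]; [6.1738, 5]]·[k, ln C]ᵀ = [12.5427, 8.9829]ᵀ.
Solving (det = 12.1000): k = 0.59960, ln C = 1.05621.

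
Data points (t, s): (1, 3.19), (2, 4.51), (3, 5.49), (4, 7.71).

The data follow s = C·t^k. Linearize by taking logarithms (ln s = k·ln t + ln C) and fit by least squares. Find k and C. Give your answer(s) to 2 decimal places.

k = 0.60, C = 3.08

Taking logs, ln s = k·ln t + ln C, so regress ln s on ln t.
XᵀX = [[3.6092, 3.1781]; [3.1781, 4]], rhs = [5.7465, 6.4118]ᵀ  (here Σln t = 3.1781, Σ(ln t)² = 3.6092, Σln s = 6.4118, Σln t·ln s = 5.7465).
Solving (det = 4.3368): k = 0.60158, ln C = 1.12497, so C = exp(1.12497) = 3.08014.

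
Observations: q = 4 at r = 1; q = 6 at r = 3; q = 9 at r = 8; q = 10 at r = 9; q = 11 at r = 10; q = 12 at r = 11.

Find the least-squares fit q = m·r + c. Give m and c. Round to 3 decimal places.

m = 0.756, c = 3.374

Forming MᵀM = [[376, 42]; [42, 6]] and Mᵀq = [426, 52]ᵀ gives MᵀM·[m, c]ᵀ = Mᵀq.
Δ = 376·6 − 42² = 492.
m = (426·6 − 42·52)/492 = 31/41; c = (376·52 − 42·426)/492 = 415/123.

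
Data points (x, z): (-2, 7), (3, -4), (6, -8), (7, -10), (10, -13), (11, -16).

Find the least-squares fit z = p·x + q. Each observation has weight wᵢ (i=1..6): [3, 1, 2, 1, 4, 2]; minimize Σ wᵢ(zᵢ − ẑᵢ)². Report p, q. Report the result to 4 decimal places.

p = -1.6899, q = 2.9854

Sums needed: Σwᵢ·x·x = 784, Σwᵢ·x = 78, Σwᵢ·1 = 13.
And Σwᵢ·x·z = -1092, Σwᵢ·z = -93.
So MᵀWM·[p, q]ᵀ = MᵀWz: [[784, 78]; [78, 13]]·[p, q]ᵀ = [-1092, -93]ᵀ.
det = 784·13 − 78² = 4108.
p = ((-1092)·13 − 78·(-93))/4108 = -267/158; q = (784·(-93) − 78·(-1092))/4108 = 3066/1027.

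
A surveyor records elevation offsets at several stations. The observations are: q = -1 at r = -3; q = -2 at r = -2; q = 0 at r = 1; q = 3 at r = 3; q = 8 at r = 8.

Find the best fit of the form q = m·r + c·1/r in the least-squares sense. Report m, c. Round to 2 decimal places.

With design matrix M, MᵀM = [[87, 5]; [5, 857/576]] and Mᵀq = [80, 10/3]ᵀ.
Eliminating c: (857/576)·(row 1) − 5·(row 2) gives (20053/192)·m = (857/576)·80 − 5·(10/3) = 3685/36, so m = 5360/5469.
Then c = ((10/3) − 5·(5360/5469))/(857/576) = -1920/1823.

m = 0.98, c = -1.05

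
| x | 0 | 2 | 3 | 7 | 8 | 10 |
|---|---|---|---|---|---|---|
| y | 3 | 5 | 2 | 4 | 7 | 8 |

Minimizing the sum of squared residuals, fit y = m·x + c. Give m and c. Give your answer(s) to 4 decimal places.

m = 0.4605, c = 2.5307

Normal-equation sums: Σx·x = 226, Σx = 30, Σ1 = 6.
Moment sums: Σx·y = 180, Σy = 29.
Normal equations: [[226, 30]; [30, 6]]·[m, c]ᵀ = [180, 29]ᵀ.
det = 226·6 − 30² = 456.
m = (180·6 − 30·29)/456 = 35/76; c = (226·29 − 30·180)/456 = 577/228.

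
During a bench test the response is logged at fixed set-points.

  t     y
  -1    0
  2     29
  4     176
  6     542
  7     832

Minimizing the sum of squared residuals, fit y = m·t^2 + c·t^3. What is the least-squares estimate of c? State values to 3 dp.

c = 1.976

Sums needed: Σt^2·t^2 = 3970, Σt^2·t^3 = 25638, Σt^3·t^3 = 168466.
For Mᵀy: Σt^2·y = 63212, Σt^3·y = 413944.
Normal equations: [[3970, 25638]; [25638, 168466]]·[m, c]ᵀ = [63212, 413944]ᵀ.
det = 3970·168466 − 25638² = 11502976.
m = (63212·168466 − 25638·413944)/11502976 = 4547065/1437872; c = (3970·413944 − 25638·63212)/11502976 = 2841053/1437872.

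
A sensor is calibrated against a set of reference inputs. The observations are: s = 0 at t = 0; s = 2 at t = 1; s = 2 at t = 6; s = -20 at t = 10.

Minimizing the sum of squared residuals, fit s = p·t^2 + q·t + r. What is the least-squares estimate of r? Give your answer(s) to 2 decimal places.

Setting ∂/∂p … = 0 gives: 11297·p + 1217·q + 137·r = -1926;  1217·p + 137·q + 17·r = -186;  137·p + 17·q + 4·r = -16.
Solving the 3×3 system (Gaussian elimination) gives p = -191/330, q = 1271/330, r = -6/11.

r = -0.55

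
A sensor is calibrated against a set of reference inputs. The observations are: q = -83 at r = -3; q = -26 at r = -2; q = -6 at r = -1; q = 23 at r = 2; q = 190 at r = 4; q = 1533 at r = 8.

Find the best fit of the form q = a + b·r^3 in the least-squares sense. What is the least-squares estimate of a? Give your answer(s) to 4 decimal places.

The normal equations are: 6·a + 548·b = 1631;  548·a + 267098·b = 799695.
Eliminating b: 267098·(row 1) − 548·(row 2) gives 1302284·a = 267098·1631 − 548·799695 = -2596022, so a = -1298011/651142.
Then b = (799695 − 548·(-1298011/651142))/267098 = 1952191/651142.

a = -1.9934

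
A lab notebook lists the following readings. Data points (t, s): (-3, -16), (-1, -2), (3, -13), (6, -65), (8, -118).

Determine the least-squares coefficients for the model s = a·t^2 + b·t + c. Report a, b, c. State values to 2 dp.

Sums needed: Σt^2·t^2 = 5555, Σt^2·t = 727, Σt^2 = 119, Σt·t = 119, Σt = 13, Σ1 = 5.
For Xᵀs: Σt^2·s = -10155, Σt·s = -1323, Σs = -214.
Normal equations: [[5555, 727, 119]; [727, 119, 13]; [119, 13, 5]]·[a, b, c]ᵀ = [-10155, -1323, -214]ᵀ.
Inverting the 3×3 Gram matrix, [a, b, c]ᵀ = [-92611/47994, 22091/47994, 15427/7999]ᵀ.

a = -1.93, b = 0.46, c = 1.93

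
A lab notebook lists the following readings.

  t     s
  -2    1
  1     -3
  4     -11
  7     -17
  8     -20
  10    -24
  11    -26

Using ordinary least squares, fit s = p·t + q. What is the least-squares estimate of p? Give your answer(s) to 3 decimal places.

Sums needed: Σt·t = 355, Σt = 39, Σ1 = 7.
For Xᵀs: Σt·s = -854, Σs = -100.
Normal equations: [[355, 39]; [39, 7]]·[p, q]ᵀ = [-854, -100]ᵀ.
Determinant 355·7 − 39² = 964.
p = ((-854)·7 − 39·(-100))/964 = -1039/482; q = (355·(-100) − 39·(-854))/964 = -1097/482.

p = -2.156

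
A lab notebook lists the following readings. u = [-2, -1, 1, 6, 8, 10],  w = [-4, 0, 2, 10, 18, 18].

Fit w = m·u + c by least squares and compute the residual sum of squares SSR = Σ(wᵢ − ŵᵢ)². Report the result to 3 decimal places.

SSR = 13.415

Forming MᵀM = [[206, 22]; [22, 6]] and Mᵀw = [394, 44]ᵀ gives MᵀM·[m, c]ᵀ = Mᵀw.
det = 206·6 − 22² = 752.
m = (394·6 − 22·44)/752 = 349/188; c = (206·44 − 22·394)/752 = 99/188.
Residuals: -153/188, 125/94, -18/47, -313/188, 493/188, -205/188; SSR = 1261/94.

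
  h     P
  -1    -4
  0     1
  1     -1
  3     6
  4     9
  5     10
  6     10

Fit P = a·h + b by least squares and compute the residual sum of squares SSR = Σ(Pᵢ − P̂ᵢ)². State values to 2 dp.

SSR = 15.07

The normal equations are: 88·a + 18·b = 167;  18·a + 7·b = 31.
(Σh·h = 88, Σh = 18, Σ1 = 7, Σh·P = 167, ΣP = 31.)
Eliminating b: 7·(row 1) − 18·(row 2) gives 292·a = 7·167 − 18·31 = 611, so a = 611/292.
Then b = (31 − 18·(611/292))/7 = -139/146.
Residuals: -279/292, 285/146, -625/292, 197/292, 231/146, 143/292, -117/73; SSR = 4401/292.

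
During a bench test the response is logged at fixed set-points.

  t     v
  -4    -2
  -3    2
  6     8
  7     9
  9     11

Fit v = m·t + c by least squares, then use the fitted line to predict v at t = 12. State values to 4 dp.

v̂ = 13.4904

Setting ∂/∂m … = 0 gives: 191·m + 15·c = 212;  15·m + 5·c = 28.
Δ = 191·5 − 15² = 730.
m = (212·5 − 15·28)/730 = 64/73; c = (191·28 − 15·212)/730 = 1084/365.
At t = 12: v̂ = (64/73)·(12) + (1084/365)·(1) = 4924/365.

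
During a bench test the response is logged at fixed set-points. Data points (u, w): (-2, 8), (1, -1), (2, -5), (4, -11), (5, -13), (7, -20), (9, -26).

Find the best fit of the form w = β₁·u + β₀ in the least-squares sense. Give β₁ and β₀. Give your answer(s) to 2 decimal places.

Compute the Gram sums: Σu·u = 180, Σu = 26, Σ1 = 7.
For Aᵀw: Σu·w = -510, Σw = -68.
Normal equations: [[180, 26]; [26, 7]]·[β₁, β₀]ᵀ = [-510, -68]ᵀ.
Eliminating β₀: 7·(row 1) − 26·(row 2) gives 584·β₁ = 7·(-510) − 26·(-68) = -1802, so β₁ = -901/292.
Then β₀ = ((-68) − 26·(-901/292))/7 = 255/146.

β₁ = -3.09, β₀ = 1.75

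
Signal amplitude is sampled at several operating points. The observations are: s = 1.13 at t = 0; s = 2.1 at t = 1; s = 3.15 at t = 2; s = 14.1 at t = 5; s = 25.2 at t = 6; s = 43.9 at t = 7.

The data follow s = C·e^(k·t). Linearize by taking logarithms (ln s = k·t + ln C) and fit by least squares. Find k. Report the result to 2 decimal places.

k = 0.51

Let Y = ln s. Fitting Y = k·t + ln C by least squares:
AᵀA = [[115.0000, 21.0000]; [21.0000, 6]], rhs = [62.1021, 11.6665]ᵀ  (here Σt = 21.0000, Σ(t)² = 115.0000, Σln s = 11.6665, Σt·ln s = 62.1021).
Δ = 115.0000·6 − (21.0000)² = 249.0000; k = (62.1021·6 − 21.0000·11.6665)/249.0000 = 0.51251, ln C = (115.0000·11.6665 − 21.0000·62.1021)/249.0000 = 0.15061.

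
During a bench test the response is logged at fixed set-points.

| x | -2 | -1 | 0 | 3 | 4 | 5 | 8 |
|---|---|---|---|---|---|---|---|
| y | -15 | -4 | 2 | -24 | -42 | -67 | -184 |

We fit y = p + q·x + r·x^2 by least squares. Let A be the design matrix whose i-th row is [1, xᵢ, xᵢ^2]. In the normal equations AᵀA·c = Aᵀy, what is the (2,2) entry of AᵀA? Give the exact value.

Row 2 ↔ basis x, column 2 ↔ basis x, so (AᵀA)_{2,2} = Σᵢ (x)·(x) = (-2)·(-2) + (-1)·(-1) + (0)·(0) + (3)·(3) + (4)·(4) + (5)·(5) + (8)·(8) = 119.

119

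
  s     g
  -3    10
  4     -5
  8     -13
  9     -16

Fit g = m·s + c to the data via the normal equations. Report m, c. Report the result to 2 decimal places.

m = -2.13, c = 3.61

Normal-equation sums: Σs·s = 170, Σs = 18, Σ1 = 4.
For Aᵀg: Σs·g = -298, Σg = -24.
Normal equations: [[170, 18]; [18, 4]]·[m, c]ᵀ = [-298, -24]ᵀ.
Δ = 170·4 − 18² = 356.
m = ((-298)·4 − 18·(-24))/356 = -190/89; c = (170·(-24) − 18·(-298))/356 = 321/89.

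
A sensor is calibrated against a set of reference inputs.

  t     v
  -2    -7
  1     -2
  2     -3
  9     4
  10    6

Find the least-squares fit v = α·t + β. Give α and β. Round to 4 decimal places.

Entries of XᵀX: Σt·t = 190, Σt = 20, Σ1 = 5.
For Xᵀv: Σt·v = 102, Σv = -2.
Normal equations: [[190, 20]; [20, 5]]·[α, β]ᵀ = [102, -2]ᵀ.
det = 190·5 − 20² = 550.
α = (102·5 − 20·(-2))/550 = 1; β = (190·(-2) − 20·102)/550 = -22/5.

α = 1.0000, β = -4.4000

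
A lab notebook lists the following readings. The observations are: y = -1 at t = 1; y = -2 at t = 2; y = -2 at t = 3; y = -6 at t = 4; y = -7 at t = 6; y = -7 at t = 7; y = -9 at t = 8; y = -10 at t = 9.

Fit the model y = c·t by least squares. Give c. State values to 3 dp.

Entries of MᵀM: Σt·t = 260.
For Mᵀy: Σt·y = -288.
So MᵀM·[c]ᵀ = Mᵀy: [[260]]·[c]ᵀ = [-288]ᵀ.
Hence c = -288 / 260 ≈ -1.10769.

c = -1.108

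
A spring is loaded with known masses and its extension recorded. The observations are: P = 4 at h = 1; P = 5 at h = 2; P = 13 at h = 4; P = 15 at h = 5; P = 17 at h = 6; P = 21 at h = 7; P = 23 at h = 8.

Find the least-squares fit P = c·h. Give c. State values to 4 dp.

c = 2.9436

From the data, Σh·h = 195.
Moment sums: Σh·P = 574.
So MᵀM·[c]ᵀ = MᵀP: [[195]]·[c]ᵀ = [574]ᵀ.
Hence c = 574 / 195 ≈ 2.94359.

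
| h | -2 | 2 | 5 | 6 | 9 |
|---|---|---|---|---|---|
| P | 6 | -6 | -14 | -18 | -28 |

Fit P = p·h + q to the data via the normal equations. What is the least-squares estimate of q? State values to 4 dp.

Sums needed: Σh·h = 150, Σh = 20, Σ1 = 5.
Moment sums: Σh·P = -454, ΣP = -60.
Determinant 150·5 − 20² = 350.
p = ((-454)·5 − 20·(-60))/350 = -107/35; q = (150·(-60) − 20·(-454))/350 = 8/35.

q = 0.2286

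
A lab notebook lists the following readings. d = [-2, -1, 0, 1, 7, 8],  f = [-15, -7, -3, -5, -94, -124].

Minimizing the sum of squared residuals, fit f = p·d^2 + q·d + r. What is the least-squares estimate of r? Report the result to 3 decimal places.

Entries of XᵀX: Σd^2·d^2 = 6515, Σd^2·d = 847, Σd^2 = 119, Σd·d = 119, Σd = 13, Σ1 = 6.
Right-hand side: Σd^2·f = -12614, Σd·f = -1618, Σf = -248.
Inverting the 3×3 Gram matrix, [p, q, r]ᵀ = [-3115/1514, 10961/7570, -13869/3785]ᵀ.

r = -3.664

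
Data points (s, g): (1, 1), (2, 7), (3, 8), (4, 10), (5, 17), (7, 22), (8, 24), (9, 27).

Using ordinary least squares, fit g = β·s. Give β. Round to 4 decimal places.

β = 3.0241

With design matrix M, MᵀM = [[249]] and Mᵀg = [753]ᵀ.
Hence β = 753 / 249 ≈ 3.0241.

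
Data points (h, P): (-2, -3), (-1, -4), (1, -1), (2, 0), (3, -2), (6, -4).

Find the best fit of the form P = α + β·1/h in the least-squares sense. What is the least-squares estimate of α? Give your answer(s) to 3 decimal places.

α = -2.472

XᵀX·[α, β]ᵀ = XᵀP reads: 6·α + (1/2)·β = -14;  (1/2)·α + (95/36)·β = 19/6.
(Σ1 = 6, Σ1/h = 1/2, Σ1/h·1/h = 95/36, ΣP = -14, Σ1/h·P = 19/6.)
Determinant 6·(95/36) − (1/2)² = 187/12.
α = ((-14)·(95/36) − (1/2)·(19/6))/(187/12) = -1387/561; β = (6·(19/6) − (1/2)·(-14))/(187/12) = 312/187.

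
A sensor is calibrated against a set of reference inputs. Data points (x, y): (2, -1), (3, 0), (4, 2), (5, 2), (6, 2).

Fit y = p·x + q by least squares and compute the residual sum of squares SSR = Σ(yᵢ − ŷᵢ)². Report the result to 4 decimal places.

Compute the Gram sums: Σx·x = 90, Σx = 20, Σ1 = 5.
And Σx·y = 28, Σy = 5.
Eliminating q: 5·(row 1) − 20·(row 2) gives 50·p = 5·28 − 20·5 = 40, so p = 4/5.
Then q = (5 − 20·(4/5))/5 = -11/5.
Residuals: -2/5, -1/5, 1, 1/5, -3/5; SSR = 8/5.

SSR = 1.6000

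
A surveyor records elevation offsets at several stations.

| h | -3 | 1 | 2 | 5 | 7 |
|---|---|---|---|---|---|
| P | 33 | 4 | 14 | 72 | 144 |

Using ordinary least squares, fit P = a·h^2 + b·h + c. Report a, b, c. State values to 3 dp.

a = 3.024, b = -1.048, c = 2.686

The normal system MᵀM·[a, b, c]ᵀ = MᵀP is [[3124, 450, 88]; [450, 88, 12]; [88, 12, 5]]·[a, b, c]ᵀ = [9213, 1301, 267]ᵀ.
Solving the 3×3 system (Gaussian elimination) gives a = 39129/12938, b = -13553/12938, c = 17373/6469.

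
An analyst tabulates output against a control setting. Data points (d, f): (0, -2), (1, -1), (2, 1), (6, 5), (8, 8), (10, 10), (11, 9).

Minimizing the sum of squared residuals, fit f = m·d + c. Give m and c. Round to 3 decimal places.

XᵀX·[m, c]ᵀ = Xᵀf reads: 326·m + 38·c = 294;  38·m + 7·c = 30.
det = 326·7 − 38² = 838.
m = (294·7 − 38·30)/838 = 459/419; c = (326·30 − 38·294)/838 = -696/419.

m = 1.095, c = -1.661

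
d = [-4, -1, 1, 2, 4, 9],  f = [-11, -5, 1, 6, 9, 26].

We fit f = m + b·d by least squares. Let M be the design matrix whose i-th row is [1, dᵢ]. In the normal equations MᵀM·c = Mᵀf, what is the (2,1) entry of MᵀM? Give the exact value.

11

Row 2 ↔ basis d, column 1 ↔ basis 1, so (MᵀM)_{2,1} = Σᵢ d = (-4)·(1) + (-1)·(1) + (1)·(1) + (2)·(1) + (4)·(1) + (9)·(1) = 11.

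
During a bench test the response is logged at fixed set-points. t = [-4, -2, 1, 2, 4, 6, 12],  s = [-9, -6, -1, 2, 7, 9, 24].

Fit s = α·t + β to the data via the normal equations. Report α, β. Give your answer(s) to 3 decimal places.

α = 2.068, β = -1.900

Entries of XᵀX: Σt·t = 221, Σt = 19, Σ1 = 7.
And Σt·s = 421, Σs = 26.
Δ = 221·7 − 19² = 1186.
α = (421·7 − 19·26)/1186 = 2453/1186; β = (221·26 − 19·421)/1186 = -2253/1186.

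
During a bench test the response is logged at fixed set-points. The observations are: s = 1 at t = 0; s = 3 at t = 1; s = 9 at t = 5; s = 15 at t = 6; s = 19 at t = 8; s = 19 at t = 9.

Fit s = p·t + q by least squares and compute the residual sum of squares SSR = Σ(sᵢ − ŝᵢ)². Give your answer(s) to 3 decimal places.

SSR = 10.294

AᵀA·[p, q]ᵀ = Aᵀs reads: 207·p + 29·q = 461;  29·p + 6·q = 66.
Eliminating q: 6·(row 1) − 29·(row 2) gives 401·p = 6·461 − 29·66 = 852, so p = 852/401.
Then q = (66 − 29·(852/401))/6 = 293/401.
Residuals: 108/401, 58/401, -944/401, 610/401, 510/401, -342/401; SSR = 4128/401.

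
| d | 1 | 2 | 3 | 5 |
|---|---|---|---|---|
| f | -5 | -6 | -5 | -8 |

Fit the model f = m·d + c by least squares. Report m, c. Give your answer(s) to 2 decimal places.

m = -0.69, c = -4.11

With design matrix M, MᵀM = [[39, 11]; [11, 4]] and Mᵀf = [-72, -24]ᵀ.
Eliminating c: 4·(row 1) − 11·(row 2) gives 35·m = 4·(-72) − 11·(-24) = -24, so m = -24/35.
Then c = ((-24) − 11·(-24/35))/4 = -144/35.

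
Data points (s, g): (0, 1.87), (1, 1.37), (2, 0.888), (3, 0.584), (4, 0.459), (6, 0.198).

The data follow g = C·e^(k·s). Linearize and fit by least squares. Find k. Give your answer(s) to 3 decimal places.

k = -0.374

With ln gᵢ as the transformed response and sᵢ as the regressor:
Sums: Σs = 16.0000, Σ(s)² = 66.0000, Σln g = -2.1141, Σs·ln g = -14.3681.
Normal system: [[66.0000, 16.0000]; [16.0000, 6]]·[k, ln C]ᵀ = [-14.3681, -2.1141]ᵀ.
Solving (det = 140.0000): k = -0.37417, ln C = 0.64543.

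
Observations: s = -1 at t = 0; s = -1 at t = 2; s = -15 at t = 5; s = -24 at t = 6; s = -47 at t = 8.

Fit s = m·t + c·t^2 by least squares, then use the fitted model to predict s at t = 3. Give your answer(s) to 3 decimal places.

Forming MᵀM = [[129, 861]; [861, 6033]] and Mᵀs = [-597, -4251]ᵀ gives MᵀM·[m, c]ᵀ = Mᵀs.
Eliminating c: 6033·(row 1) − 861·(row 2) gives 36936·m = 6033·(-597) − 861·(-4251) = 58410, so m = 3245/2052.
Then c = ((-4251) − 861·(3245/2052))/6033 = -1909/2052.
At t = 3: ŝ = (3245/2052)·(3) + (-1909/2052)·(9) = -1241/342.

ŝ = -3.629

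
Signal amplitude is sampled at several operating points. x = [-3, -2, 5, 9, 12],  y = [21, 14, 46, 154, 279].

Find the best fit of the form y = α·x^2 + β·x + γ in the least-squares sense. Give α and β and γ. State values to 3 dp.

α = 2.020, β = -1.142, γ = 1.338

MᵀM·[α, β, γ]ᵀ = Mᵀy reads: 28019·α + 2547·β + 263·γ = 54045;  2547·α + 263·β + 21·γ = 4873;  263·α + 21·β + 5·γ = 514.
(Σx^2·x^2 = 28019, Σx^2·x = 2547, Σx^2 = 263, Σx·x = 263, Σx = 21, Σ1 = 5, Σx^2·y = 54045, Σx·y = 4873, Σy = 514.)
Inverting the 3×3 Gram matrix, [α, β, γ]ᵀ = [2015353/997638, -379779/332546, 667417/498819]ᵀ.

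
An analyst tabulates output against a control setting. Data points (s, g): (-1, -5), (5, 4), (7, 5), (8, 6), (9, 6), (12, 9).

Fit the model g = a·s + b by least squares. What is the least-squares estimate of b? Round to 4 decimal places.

b = -2.9110

With design matrix X, XᵀX = [[364, 40]; [40, 6]] and Xᵀg = [270, 25]ᵀ.
Δ = 364·6 − 40² = 584.
a = (270·6 − 40·25)/584 = 155/146; b = (364·25 − 40·270)/584 = -425/146.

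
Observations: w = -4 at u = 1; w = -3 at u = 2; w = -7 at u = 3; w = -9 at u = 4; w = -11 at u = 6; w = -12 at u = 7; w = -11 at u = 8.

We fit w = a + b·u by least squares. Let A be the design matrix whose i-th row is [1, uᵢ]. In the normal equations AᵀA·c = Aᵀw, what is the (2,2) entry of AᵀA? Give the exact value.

179

Row 2 ↔ basis u, column 2 ↔ basis u, so (AᵀA)_{2,2} = Σᵢ (u)·(u) = (1)·(1) + (2)·(2) + (3)·(3) + (4)·(4) + (6)·(6) + (7)·(7) + (8)·(8) = 179.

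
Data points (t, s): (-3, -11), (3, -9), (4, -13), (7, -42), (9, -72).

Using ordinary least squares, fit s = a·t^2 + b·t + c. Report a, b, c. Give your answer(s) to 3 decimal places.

a = -0.931, b = 0.556, c = -1.099

Entries of MᵀM: Σt^2·t^2 = 9380, Σt^2·t = 1136, Σt^2 = 164, Σt·t = 164, Σt = 20, Σ1 = 5.
And Σt^2·s = -8278, Σt·s = -988, Σs = -147.
Normal equations: [[9380, 1136, 164]; [1136, 164, 20]; [164, 20, 5]]·[a, b, c]ᵀ = [-8278, -988, -147]ᵀ.
Row-reducing yields a = -6829/7338, b = 680/1223, c = -4033/3669.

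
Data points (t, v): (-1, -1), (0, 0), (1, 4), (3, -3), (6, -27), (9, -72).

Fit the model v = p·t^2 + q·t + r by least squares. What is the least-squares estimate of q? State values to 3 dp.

From the data, Σt^2·t^2 = 7940, Σt^2·t = 972, Σt^2 = 128, Σt·t = 128, Σt = 18, Σ1 = 6.
Moment sums: Σt^2·v = -6828, Σt·v = -814, Σv = -99.
Normal equations: [[7940, 972, 128]; [972, 128, 18]; [128, 18, 6]]·[p, q, r]ᵀ = [-6828, -814, -99]ᵀ.
Solving the 3×3 system (Gaussian elimination) gives p = -33741/29810, q = 59837/29810, r = 24216/14905.

q = 2.007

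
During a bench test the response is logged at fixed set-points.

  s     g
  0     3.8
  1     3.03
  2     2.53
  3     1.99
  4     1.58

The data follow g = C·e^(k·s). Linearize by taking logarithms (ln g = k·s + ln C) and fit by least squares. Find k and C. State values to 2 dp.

k = -0.22, C = 3.81

Taking logs, ln g = k·s + ln C, so regress ln g on s.
AᵀA = [[30.0000, 10.0000]; [10.0000, 5]], rhs = [6.8591, 4.5173]ᵀ  (here Σs = 10.0000, Σ(s)² = 30.0000, Σln g = 4.5173, Σs·ln g = 6.8591).
Slope k = (n·Σs·ln g − Σs·Σln g)/(n·Σ(s)² − (Σs)²) = (5·6.8591 − 10.0000·4.5173)/50.0000 = -0.21756; ln C = (Σln g − k·Σs)/n = 1.33858, so C = exp(1.33858) = 3.81364.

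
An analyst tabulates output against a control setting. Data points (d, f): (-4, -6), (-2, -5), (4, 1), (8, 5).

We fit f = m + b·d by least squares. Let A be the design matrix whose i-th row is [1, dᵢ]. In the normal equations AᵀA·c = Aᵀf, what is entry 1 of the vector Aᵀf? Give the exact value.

-5

Entry 1 ↔ basis 1, so (Aᵀf)_{1} = Σᵢ fᵢ = (1)·(-6) + (1)·(-5) + (1)·(1) + (1)·(5) = -5.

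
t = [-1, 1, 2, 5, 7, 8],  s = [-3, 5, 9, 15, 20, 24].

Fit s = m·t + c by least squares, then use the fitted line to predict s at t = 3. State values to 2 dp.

ŝ = 9.81

The normal system XᵀX·[m, c]ᵀ = Xᵀs is [[144, 22]; [22, 6]]·[m, c]ᵀ = [433, 70]ᵀ.
Eliminating c: 6·(row 1) − 22·(row 2) gives 380·m = 6·433 − 22·70 = 1058, so m = 529/190.
Then c = (70 − 22·(529/190))/6 = 277/190.
At t = 3: ŝ = (529/190)·(3) + (277/190)·(1) = 932/95.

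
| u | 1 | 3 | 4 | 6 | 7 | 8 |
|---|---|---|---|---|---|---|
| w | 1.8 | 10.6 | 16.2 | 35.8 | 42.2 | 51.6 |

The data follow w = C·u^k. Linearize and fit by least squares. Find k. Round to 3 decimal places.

k = 1.630

Taking logs, ln w = k·ln u + ln C, so regress ln w on ln u.
Σln u = 8.3020, Σ(ln u)² = 14.4498, Σln w = 16.9975, Σln u·ln w = 28.3481.
Normal system: [[14.4498, 8.3020]; [8.3020, 6]]·[k, ln C]ᵀ = [28.3481, 16.9975]ᵀ.
Solving (det = 17.7753): k = 1.63004, ln C = 0.57749.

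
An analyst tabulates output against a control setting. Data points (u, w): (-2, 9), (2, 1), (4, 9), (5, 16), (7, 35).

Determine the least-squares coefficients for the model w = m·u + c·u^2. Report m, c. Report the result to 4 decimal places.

The normal system AᵀA·[m, c]ᵀ = Aᵀw is [[98, 532]; [532, 3314]]·[m, c]ᵀ = [345, 2299]ᵀ.
Determinant 98·3314 − 532² = 41748.
m = (345·3314 − 532·2299)/41748 = -39869/20874; c = (98·2299 − 532·345)/41748 = 2983/2982.

m = -1.9100, c = 1.0003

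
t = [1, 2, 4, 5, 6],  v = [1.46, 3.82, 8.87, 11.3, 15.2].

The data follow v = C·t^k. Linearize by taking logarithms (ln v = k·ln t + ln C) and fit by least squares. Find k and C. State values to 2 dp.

With ln vᵢ as the transformed response and ln tᵢ as the regressor:
AᵀA = [[8.2030, 5.4806]; [5.4806, 5]], rhs = [12.7333, 9.0475]ᵀ  (here Σln t = 5.4806, Σ(ln t)² = 8.2030, Σln v = 9.0475, Σln t·ln v = 12.7333).
Δ = 8.2030·5 − (5.4806)² = 10.9774; k = (12.7333·5 − 5.4806·9.0475)/10.9774 = 1.28269, ln C = (8.2030·9.0475 − 5.4806·12.7333)/10.9774 = 0.40350, so C = exp(0.40350) = 1.49705.

k = 1.28, C = 1.50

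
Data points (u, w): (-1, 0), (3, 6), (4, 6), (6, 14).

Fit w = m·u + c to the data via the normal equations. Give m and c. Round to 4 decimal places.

m = 1.8462, c = 0.9615

The normal equations are: 62·m + 12·c = 126;  12·m + 4·c = 26.
Eliminating c: 4·(row 1) − 12·(row 2) gives 104·m = 4·126 − 12·26 = 192, so m = 24/13.
Then c = (26 − 12·(24/13))/4 = 25/26.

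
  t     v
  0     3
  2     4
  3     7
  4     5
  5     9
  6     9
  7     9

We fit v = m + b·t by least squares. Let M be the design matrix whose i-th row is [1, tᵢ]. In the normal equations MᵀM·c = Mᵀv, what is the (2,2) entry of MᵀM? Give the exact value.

Row 2 ↔ basis t, column 2 ↔ basis t, so (MᵀM)_{2,2} = Σᵢ (t)·(t) = (0)·(0) + (2)·(2) + (3)·(3) + (4)·(4) + (5)·(5) + (6)·(6) + (7)·(7) = 139.

139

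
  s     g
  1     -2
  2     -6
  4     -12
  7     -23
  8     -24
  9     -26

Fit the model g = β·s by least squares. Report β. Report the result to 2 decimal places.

Forming XᵀX = [[215]] and Xᵀg = [-649]ᵀ gives XᵀX·[β]ᵀ = Xᵀg.
Hence β = -649 / 215 ≈ -3.0186.

β = -3.02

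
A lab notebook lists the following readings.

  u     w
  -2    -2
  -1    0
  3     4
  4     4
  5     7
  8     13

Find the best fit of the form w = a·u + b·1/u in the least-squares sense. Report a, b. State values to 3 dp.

a = 1.534, b = -1.924

MᵀM·[a, b]ᵀ = Mᵀw reads: 119·a + 6·b = 171;  6·a + (21301/14400)·b = 763/120.
(Σu·u = 119, Σu·1/u = 6, Σ1/u·1/u = 21301/14400, Σu·w = 171, Σ1/u·w = 763/120.)
Δ = 119·(21301/14400) − 6² = 2016419/14400.
a = (171·(21301/14400) − 6·(763/120))/(2016419/14400) = 3093111/2016419; b = (119·(763/120) − 6·171)/(2016419/14400) = -3878760/2016419.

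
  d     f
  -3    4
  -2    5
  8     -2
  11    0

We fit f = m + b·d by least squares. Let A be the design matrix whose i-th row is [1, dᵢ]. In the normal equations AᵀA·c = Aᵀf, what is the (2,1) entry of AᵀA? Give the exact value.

14

Row 2 ↔ basis d, column 1 ↔ basis 1, so (AᵀA)_{2,1} = Σᵢ d = (-3)·(1) + (-2)·(1) + (8)·(1) + (11)·(1) = 14.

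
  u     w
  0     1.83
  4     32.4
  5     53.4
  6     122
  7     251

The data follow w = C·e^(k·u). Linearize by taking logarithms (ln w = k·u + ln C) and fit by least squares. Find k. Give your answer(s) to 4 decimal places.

k = 0.6983

Linearized form: ln w = k·u + ln C. From the 5 transformed points,
AᵀA = [[126.0000, 22.0000]; [22.0000, 5]], rhs = [101.3040, 18.3898]ᵀ  (here Σu = 22.0000, Σ(u)² = 126.0000, Σln w = 18.3898, Σu·ln w = 101.3040).
Solving (det = 146.0000): k = 0.69825, ln C = 0.60563.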